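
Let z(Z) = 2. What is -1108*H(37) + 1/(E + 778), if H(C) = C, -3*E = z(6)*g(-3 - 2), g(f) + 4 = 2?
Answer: -95848645/2338 ≈ -40996.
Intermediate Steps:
g(f) = -2 (g(f) = -4 + 2 = -2)
E = 4/3 (E = -2*(-2)/3 = -⅓*(-4) = 4/3 ≈ 1.3333)
-1108*H(37) + 1/(E + 778) = -1108*37 + 1/(4/3 + 778) = -40996 + 1/(2338/3) = -40996 + 3/2338 = -95848645/2338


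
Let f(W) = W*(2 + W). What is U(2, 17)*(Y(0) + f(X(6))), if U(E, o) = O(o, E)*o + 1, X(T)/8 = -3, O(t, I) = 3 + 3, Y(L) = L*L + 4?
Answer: 54796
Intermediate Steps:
Y(L) = 4 + L**2 (Y(L) = L**2 + 4 = 4 + L**2)
O(t, I) = 6
X(T) = -24 (X(T) = 8*(-3) = -24)
U(E, o) = 1 + 6*o (U(E, o) = 6*o + 1 = 1 + 6*o)
U(2, 17)*(Y(0) + f(X(6))) = (1 + 6*17)*((4 + 0**2) - 24*(2 - 24)) = (1 + 102)*((4 + 0) - 24*(-22)) = 103*(4 + 528) = 103*532 = 54796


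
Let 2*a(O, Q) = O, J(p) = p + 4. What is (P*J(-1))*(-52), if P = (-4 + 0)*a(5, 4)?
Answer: 1560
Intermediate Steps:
J(p) = 4 + p
a(O, Q) = O/2
P = -10 (P = (-4 + 0)*((1/2)*5) = -4*5/2 = -10)
(P*J(-1))*(-52) = -10*(4 - 1)*(-52) = -10*3*(-52) = -30*(-52) = 1560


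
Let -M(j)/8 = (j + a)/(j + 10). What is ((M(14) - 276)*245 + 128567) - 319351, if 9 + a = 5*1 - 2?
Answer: -777172/3 ≈ -2.5906e+5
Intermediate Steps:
a = -6 (a = -9 + (5*1 - 2) = -9 + (5 - 2) = -9 + 3 = -6)
M(j) = -8*(-6 + j)/(10 + j) (M(j) = -8*(j - 6)/(j + 10) = -8*(-6 + j)/(10 + j))
((M(14) - 276)*245 + 128567) - 319351 = ((8*(6 - 1*14)/(10 + 14) - 276)*245 + 128567) - 319351 = ((8*(6 - 14)/24 - 276)*245 + 128567) - 319351 = ((8*(1/24)*(-8) - 276)*245 + 128567) - 319351 = ((-8/3 - 276)*245 + 128567) - 319351 = (-836/3*245 + 128567) - 319351 = (-204820/3 + 128567) - 319351 = 180881/3 - 319351 = -777172/3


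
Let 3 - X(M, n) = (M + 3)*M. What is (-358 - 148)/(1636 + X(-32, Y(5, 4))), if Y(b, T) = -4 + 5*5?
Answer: -506/711 ≈ -0.71167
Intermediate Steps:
Y(b, T) = 21 (Y(b, T) = -4 + 25 = 21)
X(M, n) = 3 - M*(3 + M) (X(M, n) = 3 - (M + 3)*M = 3 - (3 + M)*M = 3 - M*(3 + M))
(-358 - 148)/(1636 + X(-32, Y(5, 4))) = (-358 - 148)/(1636 + (3 - 1*(-32)² - 3*(-32))) = -506/(1636 + (3 - 1*1024 + 96)) = -506/(1636 + (3 - 1024 + 96)) = -506/(1636 - 925) = -506/711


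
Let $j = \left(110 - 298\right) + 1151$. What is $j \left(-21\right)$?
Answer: $-20223$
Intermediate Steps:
$j = 963$ ($j = -188 + 1151 = 963$)
$j \left(-21\right) = 963 \left(-21\right) = -20223$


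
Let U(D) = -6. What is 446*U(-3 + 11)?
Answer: -2676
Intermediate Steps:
446*U(-3 + 11) = 446*(-6) = -2676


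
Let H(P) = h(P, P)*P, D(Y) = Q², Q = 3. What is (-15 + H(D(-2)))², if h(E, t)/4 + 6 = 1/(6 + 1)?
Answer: 2499561/49 ≈ 51011.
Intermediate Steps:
h(E, t) = -164/7 (h(E, t) = -24 + 4/(6 + 1) = -24 + 4/7 = -164/7)
D(Y) = 9 (D(Y) = 3² = 9)
H(P) = -164*P/7
(-15 + H(D(-2)))² = (-15 - 164/7*9)² = (-15 - 1476/7)² = (-1581/7)² = 2499561/49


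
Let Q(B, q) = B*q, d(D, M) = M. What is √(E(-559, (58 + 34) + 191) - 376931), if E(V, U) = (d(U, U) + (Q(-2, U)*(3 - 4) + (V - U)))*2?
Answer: I*√376917 ≈ 613.94*I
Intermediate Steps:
E(V, U) = 2*V + 4*U (E(V, U) = (U + ((-2*U)*(3 - 4) + (V - U)))*2 = (U + (-2*U*(-1) + (V - U)))*2 = (U + (2*U + (V - U)))*2 = (U + (U + V))*2 = (V + 2*U)*2 = 2*V + 4*U)
√(E(-559, (58 + 34) + 191) - 376931) = √((2*(-559) + 4*((58 + 34) + 191)) - 376931) = √((-1118 + 4*(92 + 191)) - 376931) = √((-1118 + 4*283) - 376931) = √((-1118 + 1132) - 376931) = √(14 - 376931) = √(-376917) = I*√376917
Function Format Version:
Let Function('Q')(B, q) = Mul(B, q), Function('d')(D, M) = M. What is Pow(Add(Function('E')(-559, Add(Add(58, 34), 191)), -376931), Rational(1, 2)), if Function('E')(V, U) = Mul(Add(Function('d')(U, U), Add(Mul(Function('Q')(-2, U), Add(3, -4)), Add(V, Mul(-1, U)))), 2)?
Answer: Mul(I, Pow(376917, Rational(1, 2))) ≈ Mul(613.94, I)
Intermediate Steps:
Function('E')(V, U) = Add(Mul(2, V), Mul(4, U)) (Function('E')(V, U) = Mul(Add(U, Add(Mul(Mul(-2, U), Add(3, -4)), Add(V, Mul(-1, U)))), 2) = Mul(Add(U, Add(Mul(Mul(-2, U), -1), Add(V, Mul(-1, U)))), 2) = Mul(Add(U, Add(Mul(2, U), Add(V, Mul(-1, U)))), 2) = Mul(Add(U, Add(U, V)), 2) = Mul(Add(V, Mul(2, U)), 2) = Add(Mul(2, V), Mul(4, U)))
Pow(Add(Function('E')(-559, Add(Add(58, 34), 191)), -376931), Rational(1, 2)) = Pow(Add(Add(Mul(2, -559), Mul(4, Add(Add(58, 34), 191))), -376931), Rational(1, 2)) = Pow(Add(Add(-1118, Mul(4, Add(92, 191))), -376931), Rational(1, 2)) = Pow(Add(Add(-1118, Mul(4, 283)), -376931), Rational(1, 2)) = Pow(Add(Add(-1118, 1132), -376931), Rational(1, 2)) = Pow(Add(14, -376931), Rational(1, 2)) = Pow(-376917, Rational(1, 2)) = Mul(I, Pow(376917, Rational(1, 2)))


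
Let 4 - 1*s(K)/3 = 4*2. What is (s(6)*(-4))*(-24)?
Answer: -1152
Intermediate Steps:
s(K) = -12 (s(K) = 12 - 12*2 = 12 - 3*8 = 12 - 24 = -12)
(s(6)*(-4))*(-24) = -12*(-4)*(-24) = 48*(-24) = -1152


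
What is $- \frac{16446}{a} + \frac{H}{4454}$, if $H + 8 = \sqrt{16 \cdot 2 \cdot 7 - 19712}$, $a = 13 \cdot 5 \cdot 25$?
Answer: $- \frac{36631742}{3618875} + \frac{2 i \sqrt{1218}}{2227} \approx -10.122 + 0.031343 i$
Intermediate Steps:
$a = 1625$ ($a = 65 \cdot 25 = 1625$)
$H = -8 + 4 i \sqrt{1218}$ ($H = -8 + \sqrt{16 \cdot 2 \cdot 7 - 19712} = -8 + \sqrt{32 \cdot 7 - 19712} = -8 + \sqrt{224 - 19712} = -8 + \sqrt{-19488} = -8 + 4 i \sqrt{1218} \approx -8.0 + 139.6 i$)
$- \frac{16446}{a} + \frac{H}{4454} = - \frac{16446}{1625} + \frac{-8 + 4 i \sqrt{1218}}{4454} = \left(-16446\right) \frac{1}{1625} + \left(-8 + 4 i \sqrt{1218}\right) \frac{1}{4454} = - \frac{16446}{1625} - \left(\frac{4}{2227} - \frac{2 i \sqrt{1218}}{2227}\right) = - \frac{36631742}{3618875} + \frac{2 i \sqrt{1218}}{2227}$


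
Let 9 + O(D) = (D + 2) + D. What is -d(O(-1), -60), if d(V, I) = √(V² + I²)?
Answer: -3*√409 ≈ -60.671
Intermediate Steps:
O(D) = -7 + 2*D (O(D) = -9 + ((D + 2) + D) = -9 + ((2 + D) + D) = -9 + (2 + 2*D) = -7 + 2*D)
d(V, I) = √(I² + V²)
-d(O(-1), -60) = -√((-60)² + (-7 + 2*(-1))²) = -√(3600 + (-7 - 2)²) = -√(3600 + (-9)²) = -√(3600 + 81) = -√3681 = -3*√409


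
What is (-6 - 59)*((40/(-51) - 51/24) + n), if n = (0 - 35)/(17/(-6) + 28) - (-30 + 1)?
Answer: -98911475/61608 ≈ -1605.5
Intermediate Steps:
n = 4169/151 (n = -35/(17*(-⅙) + 28) - 1*(-29) = -35/(-17/6 + 28) + 29 = -35/151/6 + 29 = -35*6/151 + 29 = -210/151 + 29 = 4169/151 ≈ 27.609)
(-6 - 59)*((40/(-51) - 51/24) + n) = (-6 - 59)*((40/(-51) - 51/24) + 4169/151) = -65*((40*(-1/51) - 51*1/24) + 4169/151) = -65*((-40/51 - 17/8) + 4169/151) = -65*(-1187/408 + 4169/151) = -65*1521715/61608 = -98911475/61608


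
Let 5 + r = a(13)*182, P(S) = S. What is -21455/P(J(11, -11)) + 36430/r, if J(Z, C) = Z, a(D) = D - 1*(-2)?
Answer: -11612829/5995 ≈ -1937.1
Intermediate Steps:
a(D) = 2 + D (a(D) = D + 2 = 2 + D)
r = 2725 (r = -5 + (2 + 13)*182 = -5 + 15*182 = -5 + 2730 = 2725)
-21455/P(J(11, -11)) + 36430/r = -21455/11 + 36430/2725 = -21455*1/11 + 36430*(1/2725) = -21455/11 + 7286/545 = -11612829/5995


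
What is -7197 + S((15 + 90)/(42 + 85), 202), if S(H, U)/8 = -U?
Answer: -8813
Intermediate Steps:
S(H, U) = -8*U (S(H, U) = 8*(-U) = -8*U)
-7197 + S((15 + 90)/(42 + 85), 202) = -7197 - 8*202 = -7197 - 1616 = -8813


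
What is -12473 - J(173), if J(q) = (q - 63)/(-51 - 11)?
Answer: -386608/31 ≈ -12471.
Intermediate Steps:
J(q) = 63/62 - q/62 (J(q) = (-63 + q)/(-62) = (-63 + q)*(-1/62) = 63/62 - q/62)
-12473 - J(173) = -12473 - (63/62 - 1/62*173) = -12473 - (63/62 - 173/62) = -12473 - 1*(-55/31) = -12473 + 55/31 = -386608/31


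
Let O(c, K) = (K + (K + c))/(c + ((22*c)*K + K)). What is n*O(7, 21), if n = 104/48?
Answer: 91/2796 ≈ 0.032547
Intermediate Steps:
O(c, K) = (c + 2*K)/(K + c + 22*K*c) (O(c, K) = (c + 2*K)/(c + (22*K*c + K)) = (c + 2*K)/(c + (K + 22*K*c)) = (c + 2*K)/(K + c + 22*K*c))
n = 13/6 (n = 104*(1/48) = 13/6 ≈ 2.1667)
n*O(7, 21) = 13*((7 + 2*21)/(21 + 7 + 22*21*7))/6 = 13*((7 + 42)/(21 + 7 + 3234))/6 = 13*(49/3262)/6 = 13*((1/3262)*49)/6 = (13/6)*(7/466) = 91/2796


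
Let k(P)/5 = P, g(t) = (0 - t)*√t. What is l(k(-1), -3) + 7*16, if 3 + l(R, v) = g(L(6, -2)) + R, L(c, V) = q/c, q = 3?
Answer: 104 - √2/4 ≈ 103.65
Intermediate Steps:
L(c, V) = 3/c
g(t) = -t^(3/2) (g(t) = (-t)*√t = -t^(3/2))
k(P) = 5*P
l(R, v) = -3 + R - √2/4 (l(R, v) = -3 + (-(3/6)^(3/2) + R) = -3 + (-(3*(⅙))^(3/2) + R) = -3 + (-(½)^(3/2) + R) = -3 + (-√2/4 + R) = -3 + (R - √2/4) = -3 + R - √2/4)
l(k(-1), -3) + 7*16 = (-3 + 5*(-1) - √2/4) + 7*16 = (-3 - 5 - √2/4) + 112 = (-8 - √2/4) + 112 = 104 - √2/4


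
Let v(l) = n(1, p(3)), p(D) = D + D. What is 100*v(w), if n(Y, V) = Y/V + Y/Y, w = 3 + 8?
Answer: 350/3 ≈ 116.67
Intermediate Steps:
p(D) = 2*D
w = 11
n(Y, V) = 1 + Y/V (n(Y, V) = Y/V + 1 = 1 + Y/V)
v(l) = 7/6 (v(l) = (2*3 + 1)/((2*3)) = (6 + 1)/6 = (⅙)*7 = 7/6)
100*v(w) = 100*(7/6) = 350/3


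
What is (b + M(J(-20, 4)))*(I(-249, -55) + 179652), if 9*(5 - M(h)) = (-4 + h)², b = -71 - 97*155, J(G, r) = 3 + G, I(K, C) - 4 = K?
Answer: -2718016050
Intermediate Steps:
I(K, C) = 4 + K
b = -15106 (b = -71 - 15035 = -15106)
M(h) = 5 - (-4 + h)²/9
(b + M(J(-20, 4)))*(I(-249, -55) + 179652) = (-15106 + (5 - (-4 + (3 - 20))²/9))*((4 - 249) + 179652) = (-15106 + (5 - (-4 - 17)²/9))*(-245 + 179652) = (-15106 + (5 - ⅑*(-21)²))*179407 = (-15106 + (5 - ⅑*441))*179407 = (-15106 + (5 - 49))*179407 = (-15106 - 44)*179407 = -15150*179407 = -2718016050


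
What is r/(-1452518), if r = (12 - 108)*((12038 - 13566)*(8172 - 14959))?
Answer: 497785728/726259 ≈ 685.41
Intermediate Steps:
r = -995571456 (r = -(-146688)*(-6787) = -96*10370536 = -995571456)
r/(-1452518) = -995571456/(-1452518) = -995571456*(-1/1452518) = 497785728/726259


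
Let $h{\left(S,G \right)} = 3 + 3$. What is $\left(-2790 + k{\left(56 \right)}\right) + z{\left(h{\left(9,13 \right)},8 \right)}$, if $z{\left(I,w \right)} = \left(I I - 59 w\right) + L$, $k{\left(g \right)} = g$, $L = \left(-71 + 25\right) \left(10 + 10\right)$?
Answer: $-4090$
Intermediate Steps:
$L = -920$ ($L = \left(-46\right) 20 = -920$)
$h{\left(S,G \right)} = 6$
$z{\left(I,w \right)} = -920 + I^{2} - 59 w$ ($z{\left(I,w \right)} = \left(I I - 59 w\right) - 920 = \left(I^{2} - 59 w\right) - 920 = -920 + I^{2} - 59 w$)
$\left(-2790 + k{\left(56 \right)}\right) + z{\left(h{\left(9,13 \right)},8 \right)} = \left(-2790 + 56\right) - \left(1392 - 36\right) = -2734 - 1356 = -4090$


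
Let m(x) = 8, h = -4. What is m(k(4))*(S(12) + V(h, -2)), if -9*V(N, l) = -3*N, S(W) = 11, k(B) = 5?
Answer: 232/3 ≈ 77.333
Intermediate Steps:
V(N, l) = N/3 (V(N, l) = -(-1)*N/3 = N/3)
m(k(4))*(S(12) + V(h, -2)) = 8*(11 + (1/3)*(-4)) = 8*(11 - 4/3) = 8*(29/3) = 232/3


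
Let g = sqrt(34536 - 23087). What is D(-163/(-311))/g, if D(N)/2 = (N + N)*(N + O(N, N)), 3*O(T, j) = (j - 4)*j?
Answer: -15728848/9655754151 ≈ -0.0016290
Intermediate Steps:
O(T, j) = j*(-4 + j)/3 (O(T, j) = ((j - 4)*j)/3 = ((-4 + j)*j)/3 = (j*(-4 + j))/3 = j*(-4 + j)/3)
D(N) = 4*N*(N + N*(-4 + N)/3) (D(N) = 2*((N + N)*(N + N*(-4 + N)/3)) = 2*((2*N)*(N + N*(-4 + N)/3)) = 2*(2*N*(N + N*(-4 + N)/3)) = 4*N*(N + N*(-4 + N)/3))
g = 107 (g = sqrt(11449) = 107)
D(-163/(-311))/g = (4*(-163/(-311))**2*(-1 - 163/(-311))/3)/107 = (4*(-163*(-1/311))**2*(-1 - 163*(-1/311))/3)*(1/107) = (4*(163/311)**2*(-1 + 163/311)/3)*(1/107) = ((4/3)*(26569/96721)*(-148/311))*(1/107) = -15728848/90240693*1/107 = -15728848/9655754151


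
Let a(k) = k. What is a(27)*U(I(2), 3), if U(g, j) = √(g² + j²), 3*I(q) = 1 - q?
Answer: 9*√82 ≈ 81.498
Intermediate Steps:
I(q) = ⅓ - q/3 (I(q) = (1 - q)/3 = ⅓ - q/3)
a(27)*U(I(2), 3) = 27*√((⅓ - ⅓*2)² + 3²) = 27*√((⅓ - ⅔)² + 9) = 27*√((-⅓)² + 9) = 27*√(⅑ + 9) = 27*√(82/9) = 27*(√82/3) = 9*√82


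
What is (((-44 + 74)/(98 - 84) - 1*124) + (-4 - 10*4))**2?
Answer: 1347921/49 ≈ 27509.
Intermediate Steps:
(((-44 + 74)/(98 - 84) - 1*124) + (-4 - 10*4))**2 = ((30/14 - 124) + (-4 - 40))**2 = ((30*(1/14) - 124) - 44)**2 = ((15/7 - 124) - 44)**2 = (-853/7 - 44)**2 = (-1161/7)**2 = 1347921/49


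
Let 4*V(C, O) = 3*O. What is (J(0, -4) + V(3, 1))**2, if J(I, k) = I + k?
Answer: 169/16 ≈ 10.563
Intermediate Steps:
V(C, O) = 3*O/4 (V(C, O) = (3*O)/4 = 3*O/4)
(J(0, -4) + V(3, 1))**2 = ((0 - 4) + (3/4)*1)**2 = (-4 + 3/4)**2 = (-13/4)**2 = 169/16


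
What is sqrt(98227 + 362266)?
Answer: sqrt(460493) ≈ 678.60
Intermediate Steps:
sqrt(98227 + 362266) = sqrt(460493)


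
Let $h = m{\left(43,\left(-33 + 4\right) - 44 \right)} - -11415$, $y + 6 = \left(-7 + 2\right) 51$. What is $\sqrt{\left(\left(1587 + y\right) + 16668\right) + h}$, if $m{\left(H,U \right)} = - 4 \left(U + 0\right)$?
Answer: $\sqrt{29701} \approx 172.34$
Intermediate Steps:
$y = -261$ ($y = -6 + \left(-7 + 2\right) 51 = -6 - 255 = -261$)
$m{\left(H,U \right)} = - 4 U$
$h = 11707$ ($h = - 4 \left(\left(-33 + 4\right) - 44\right) - -11415 = - 4 \left(-29 - 44\right) + 11415 = \left(-4\right) \left(-73\right) + 11415 = 292 + 11415 = 11707$)
$\sqrt{\left(\left(1587 + y\right) + 16668\right) + h} = \sqrt{\left(\left(1587 - 261\right) + 16668\right) + 11707} = \sqrt{\left(1326 + 16668\right) + 11707} = \sqrt{17994 + 11707} = \sqrt{29701}$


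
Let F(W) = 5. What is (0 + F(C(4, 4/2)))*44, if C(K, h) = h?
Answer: 220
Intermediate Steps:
(0 + F(C(4, 4/2)))*44 = (0 + 5)*44 = 5*44 = 220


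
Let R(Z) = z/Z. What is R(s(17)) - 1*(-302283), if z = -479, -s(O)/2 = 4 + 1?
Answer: 3023309/10 ≈ 3.0233e+5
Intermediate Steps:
s(O) = -10 (s(O) = -2*(4 + 1) = -2*5 = -10)
R(Z) = -479/Z
R(s(17)) - 1*(-302283) = -479/(-10) - 1*(-302283) = -479*(-⅒) + 302283 = 479/10 + 302283 = 3023309/10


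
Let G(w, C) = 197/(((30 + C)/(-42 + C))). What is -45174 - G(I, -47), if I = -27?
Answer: -785491/17 ≈ -46205.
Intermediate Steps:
G(w, C) = 197*(-42 + C)/(30 + C) (G(w, C) = 197/(((30 + C)/(-42 + C))) = 197*((-42 + C)/(30 + C)) = 197*(-42 + C)/(30 + C))
-45174 - G(I, -47) = -45174 - 197*(-42 - 47)/(30 - 47) = -45174 - 197*(-89)/(-17) = -45174 - 197*(-1)*(-89)/17 = -45174 - 1*17533/17 = -45174 - 17533/17 = -785491/17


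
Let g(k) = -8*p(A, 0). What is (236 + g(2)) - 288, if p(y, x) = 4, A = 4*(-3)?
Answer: -84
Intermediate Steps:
A = -12
g(k) = -32 (g(k) = -8*4 = -32)
(236 + g(2)) - 288 = (236 - 32) - 288 = 204 - 288 = -84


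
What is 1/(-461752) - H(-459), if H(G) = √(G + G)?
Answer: -1/461752 - 3*I*√102 ≈ -2.1657e-6 - 30.299*I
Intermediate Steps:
H(G) = √2*√G (H(G) = √(2*G) = √2*√G)
1/(-461752) - H(-459) = 1/(-461752) - √2*√(-459) = -1/461752 - √2*3*I*√51 = -1/461752 - 3*I*√102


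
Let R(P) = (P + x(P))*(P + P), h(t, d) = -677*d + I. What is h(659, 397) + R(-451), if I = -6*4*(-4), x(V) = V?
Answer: 544931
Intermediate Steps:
I = 96 (I = -24*(-4) = 96)
h(t, d) = 96 - 677*d (h(t, d) = -677*d + 96 = 96 - 677*d)
R(P) = 4*P**2 (R(P) = (P + P)*(P + P) = (2*P)*(2*P) = 4*P**2)
h(659, 397) + R(-451) = (96 - 677*397) + 4*(-451)**2 = (96 - 268769) + 4*203401 = -268673 + 813604 = 544931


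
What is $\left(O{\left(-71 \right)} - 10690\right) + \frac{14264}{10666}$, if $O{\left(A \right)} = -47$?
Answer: $- \frac{57253289}{5333} \approx -10736.0$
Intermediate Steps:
$\left(O{\left(-71 \right)} - 10690\right) + \frac{14264}{10666} = \left(-47 - 10690\right) + \frac{14264}{10666} = -10737 + 14264 \cdot \frac{1}{10666} = -10737 + \frac{7132}{5333} = - \frac{57253289}{5333}$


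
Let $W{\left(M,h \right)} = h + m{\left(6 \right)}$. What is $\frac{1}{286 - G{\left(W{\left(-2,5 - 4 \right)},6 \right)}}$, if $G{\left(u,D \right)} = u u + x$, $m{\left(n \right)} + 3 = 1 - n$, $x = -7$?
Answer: $\frac{1}{244} \approx 0.0040984$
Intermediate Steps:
$m{\left(n \right)} = -2 - n$ ($m{\left(n \right)} = -3 - \left(-1 + n\right) = -2 - n$)
$W{\left(M,h \right)} = -8 + h$ ($W{\left(M,h \right)} = h - 8 = -8 + h$)
$G{\left(u,D \right)} = -7 + u^{2}$ ($G{\left(u,D \right)} = u u - 7 = u^{2} - 7 = -7 + u^{2}$)
$\frac{1}{286 - G{\left(W{\left(-2,5 - 4 \right)},6 \right)}} = \frac{1}{286 - \left(-7 + \left(-8 + \left(5 - 4\right)\right)^{2}\right)} = \frac{1}{286 - \left(-7 + \left(-8 + 1\right)^{2}\right)} = \frac{1}{286 - \left(-7 + \left(-7\right)^{2}\right)} = \frac{1}{286 - \left(-7 + 49\right)} = \frac{1}{286 - 42} = \frac{1}{244}$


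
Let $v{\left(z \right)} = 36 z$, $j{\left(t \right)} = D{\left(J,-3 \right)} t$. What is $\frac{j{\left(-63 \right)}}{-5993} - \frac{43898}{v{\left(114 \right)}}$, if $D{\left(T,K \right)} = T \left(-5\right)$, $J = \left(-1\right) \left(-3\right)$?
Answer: $- \frac{133479497}{12297636} \approx -10.854$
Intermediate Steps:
$J = 3$
$D{\left(T,K \right)} = - 5 T$
$j{\left(t \right)} = - 15 t$ ($j{\left(t \right)} = \left(-5\right) 3 t = - 15 t$)
$\frac{j{\left(-63 \right)}}{-5993} - \frac{43898}{v{\left(114 \right)}} = \frac{\left(-15\right) \left(-63\right)}{-5993} - \frac{43898}{36 \cdot 114} = 945 \left(- \frac{1}{5993}\right) - \frac{43898}{4104} = - \frac{945}{5993} - \frac{21949}{2052} = - \frac{133479497}{12297636}$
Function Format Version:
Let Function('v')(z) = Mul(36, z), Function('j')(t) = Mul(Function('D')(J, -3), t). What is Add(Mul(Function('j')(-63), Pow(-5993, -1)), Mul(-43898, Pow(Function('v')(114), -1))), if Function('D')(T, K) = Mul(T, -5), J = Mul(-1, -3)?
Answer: Rational(-133479497, 12297636) ≈ -10.854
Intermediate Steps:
J = 3
Function('D')(T, K) = Mul(-5, T)
Function('j')(t) = Mul(-15, t) (Function('j')(t) = Mul(Mul(-5, 3), t) = Mul(-15, t))
Add(Mul(Function('j')(-63), Pow(-5993, -1)), Mul(-43898, Pow(Function('v')(114), -1))) = Add(Mul(Mul(-15, -63), Pow(-5993, -1)), Mul(-43898, Pow(Mul(36, 114), -1))) = Add(Mul(945, Rational(-1, 5993)), Mul(-43898, Pow(4104, -1))) = Add(Rational(-945, 5993), Mul(-43898, Rational(1, 4104))) = Add(Rational(-945, 5993), Rational(-21949, 2052)) = Rational(-133479497, 12297636)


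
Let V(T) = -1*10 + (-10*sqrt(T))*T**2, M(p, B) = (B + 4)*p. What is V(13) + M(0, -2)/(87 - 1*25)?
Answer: -10 - 1690*sqrt(13) ≈ -6103.4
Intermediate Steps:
M(p, B) = p*(4 + B) (M(p, B) = (4 + B)*p = p*(4 + B))
V(T) = -10 - 10*T**(5/2)
V(13) + M(0, -2)/(87 - 1*25) = (-10 - 1690*sqrt(13)) + (0*(4 - 2))/(87 - 1*25) = (-10 - 1690*sqrt(13)) + (0*2)/(87 - 25) = (-10 - 1690*sqrt(13)) + 0/62 = (-10 - 1690*sqrt(13)) + 0*(1/62) = (-10 - 1690*sqrt(13)) + 0 = -10 - 1690*sqrt(13)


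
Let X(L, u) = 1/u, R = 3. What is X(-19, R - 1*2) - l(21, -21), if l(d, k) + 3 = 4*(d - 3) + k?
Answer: -47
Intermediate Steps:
l(d, k) = -15 + k + 4*d (l(d, k) = -3 + (4*(d - 3) + k) = -3 + (4*(-3 + d) + k) = -3 + ((-12 + 4*d) + k) = -3 + (-12 + k + 4*d) = -15 + k + 4*d)
X(-19, R - 1*2) - l(21, -21) = 1/(3 - 1*2) - (-15 - 21 + 4*21) = 1/(3 - 2) - (-15 - 21 + 84) = 1/1 - 1*48 = 1 - 48 = -47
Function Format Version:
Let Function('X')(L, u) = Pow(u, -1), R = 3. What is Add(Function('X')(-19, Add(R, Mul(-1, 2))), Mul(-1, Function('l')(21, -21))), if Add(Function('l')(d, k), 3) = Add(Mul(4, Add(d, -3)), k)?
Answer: -47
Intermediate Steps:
Function('l')(d, k) = Add(-15, k, Mul(4, d)) (Function('l')(d, k) = Add(-3, Add(Mul(4, Add(d, -3)), k)) = Add(-3, Add(Mul(4, Add(-3, d)), k)) = Add(-3, Add(Add(-12, Mul(4, d)), k)) = Add(-3, Add(-12, k, Mul(4, d))) = Add(-15, k, Mul(4, d)))
Add(Function('X')(-19, Add(R, Mul(-1, 2))), Mul(-1, Function('l')(21, -21))) = Add(Pow(Add(3, Mul(-1, 2)), -1), Mul(-1, Add(-15, -21, Mul(4, 21)))) = Add(Pow(Add(3, -2), -1), Mul(-1, Add(-15, -21, 84))) = Add(Pow(1, -1), Mul(-1, 48)) = Add(1, -48) = -47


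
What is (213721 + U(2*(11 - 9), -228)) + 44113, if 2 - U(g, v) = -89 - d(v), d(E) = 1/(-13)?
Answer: 3353024/13 ≈ 2.5793e+5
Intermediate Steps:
d(E) = -1/13
U(g, v) = 1182/13 (U(g, v) = 2 - (-89 - 1*(-1/13)) = 2 - (-89 + 1/13) = 2 - 1*(-1156/13) = 2 + 1156/13 = 1182/13)
(213721 + U(2*(11 - 9), -228)) + 44113 = (213721 + 1182/13) + 44113 = 2779555/13 + 44113 = 3353024/13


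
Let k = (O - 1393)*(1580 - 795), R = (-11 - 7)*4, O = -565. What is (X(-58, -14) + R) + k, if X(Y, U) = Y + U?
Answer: -1537174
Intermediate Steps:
X(Y, U) = U + Y
R = -72 (R = -18*4 = -72)
k = -1537030 (k = (-565 - 1393)*(1580 - 795) = -1958*785 = -1537030)
(X(-58, -14) + R) + k = ((-14 - 58) - 72) - 1537030 = (-72 - 72) - 1537030 = -144 - 1537030 = -1537174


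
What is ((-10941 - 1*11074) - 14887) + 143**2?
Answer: -16453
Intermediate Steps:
((-10941 - 1*11074) - 14887) + 143**2 = ((-10941 - 11074) - 14887) + 20449 = (-22015 - 14887) + 20449 = -36902 + 20449 = -16453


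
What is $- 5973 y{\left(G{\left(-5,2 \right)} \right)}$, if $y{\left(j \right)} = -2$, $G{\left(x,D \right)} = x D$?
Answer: $11946$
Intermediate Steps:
$G{\left(x,D \right)} = D x$
$- 5973 y{\left(G{\left(-5,2 \right)} \right)} = \left(-5973\right) \left(-2\right) = 11946$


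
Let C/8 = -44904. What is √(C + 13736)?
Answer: 2*I*√86374 ≈ 587.79*I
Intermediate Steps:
C = -359232 (C = 8*(-44904) = -359232)
√(C + 13736) = √(-359232 + 13736) = √(-345496) = 2*I*√86374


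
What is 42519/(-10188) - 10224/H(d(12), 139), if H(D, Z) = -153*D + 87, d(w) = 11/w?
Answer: 637859/3396 ≈ 187.83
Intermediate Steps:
H(D, Z) = 87 - 153*D
42519/(-10188) - 10224/H(d(12), 139) = 42519/(-10188) - 10224/(87 - 1683/12) = 42519*(-1/10188) - 10224/(87 - 1683/12) = -14173/3396 - 10224/(87 - 153*11/12) = -14173/3396 - 10224/(87 - 561/4) = -14173/3396 - 10224/(-213/4) = -14173/3396 - 10224*(-4/213) = -14173/3396 + 192 = 637859/3396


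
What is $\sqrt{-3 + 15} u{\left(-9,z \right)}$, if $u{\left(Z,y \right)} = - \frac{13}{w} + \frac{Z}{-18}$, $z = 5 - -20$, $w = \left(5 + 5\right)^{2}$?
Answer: $\frac{37 \sqrt{3}}{50} \approx 1.2817$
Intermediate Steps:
$w = 100$ ($w = 10^{2} = 100$)
$z = 25$ ($z = 5 + 20 = 25$)
$u{\left(Z,y \right)} = - \frac{13}{100} - \frac{Z}{18}$ ($u{\left(Z,y \right)} = - \frac{13}{100} + \frac{Z}{-18} = \left(-13\right) \frac{1}{100} + Z \left(- \frac{1}{18}\right) = - \frac{13}{100} - \frac{Z}{18}$)
$\sqrt{-3 + 15} u{\left(-9,z \right)} = \sqrt{-3 + 15} \left(- \frac{13}{100} - - \frac{1}{2}\right) = \sqrt{12} \left(- \frac{13}{100} + \frac{1}{2}\right) = 2 \sqrt{3} \cdot \frac{37}{100} = \frac{37 \sqrt{3}}{50}$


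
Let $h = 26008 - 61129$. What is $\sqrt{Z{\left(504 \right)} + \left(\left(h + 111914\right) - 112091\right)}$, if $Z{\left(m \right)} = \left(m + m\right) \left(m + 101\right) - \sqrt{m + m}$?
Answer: $\sqrt{574542 - 12 \sqrt{7}} \approx 757.96$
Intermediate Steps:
$h = -35121$
$Z{\left(m \right)} = - \sqrt{2} \sqrt{m} + 2 m \left(101 + m\right)$ ($Z{\left(m \right)} = 2 m \left(101 + m\right) - \sqrt{2 m} = 2 m \left(101 + m\right) - \sqrt{2} \sqrt{m} = - \sqrt{2} \sqrt{m} + 2 m \left(101 + m\right)$)
$\sqrt{Z{\left(504 \right)} + \left(\left(h + 111914\right) - 112091\right)} = \sqrt{\left(2 \cdot 504^{2} + 202 \cdot 504 - \sqrt{2} \sqrt{504}\right) + \left(\left(-35121 + 111914\right) - 112091\right)} = \sqrt{\left(2 \cdot 254016 + 101808 - \sqrt{2} \cdot 6 \sqrt{14}\right) + \left(76793 - 112091\right)} = \sqrt{\left(508032 + 101808 - 12 \sqrt{7}\right) - 35298} = \sqrt{\left(609840 - 12 \sqrt{7}\right) - 35298} = \sqrt{574542 - 12 \sqrt{7}}$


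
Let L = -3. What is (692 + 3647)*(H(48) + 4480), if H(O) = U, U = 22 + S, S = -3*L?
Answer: 19573229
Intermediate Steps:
S = 9 (S = -3*(-3) = 9)
U = 31 (U = 22 + 9 = 31)
H(O) = 31
(692 + 3647)*(H(48) + 4480) = (692 + 3647)*(31 + 4480) = 4339*4511 = 19573229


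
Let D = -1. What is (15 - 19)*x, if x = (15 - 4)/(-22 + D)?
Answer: 44/23 ≈ 1.9130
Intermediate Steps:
x = -11/23 (x = (15 - 4)/(-22 - 1) = 11/(-23) = 11*(-1/23) = -11/23 ≈ -0.47826)
(15 - 19)*x = (15 - 19)*(-11/23) = -4*(-11/23) = 44/23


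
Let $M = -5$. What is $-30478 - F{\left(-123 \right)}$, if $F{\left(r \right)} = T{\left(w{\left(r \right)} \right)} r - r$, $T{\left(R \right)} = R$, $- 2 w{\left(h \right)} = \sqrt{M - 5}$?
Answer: $-30601 - \frac{123 i \sqrt{10}}{2} \approx -30601.0 - 194.48 i$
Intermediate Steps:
$w{\left(h \right)} = - \frac{i \sqrt{10}}{2}$ ($w{\left(h \right)} = - \frac{\sqrt{-5 - 5}}{2} = - \frac{\sqrt{-10}}{2} = - \frac{i \sqrt{10}}{2}$)
$F{\left(r \right)} = - r - \frac{i r \sqrt{10}}{2}$ ($F{\left(r \right)} = - \frac{i \sqrt{10}}{2} r - r = - \frac{i r \sqrt{10}}{2} - r = - r - \frac{i r \sqrt{10}}{2}$)
$-30478 - F{\left(-123 \right)} = -30478 - \left(- \frac{1}{2}\right) \left(-123\right) \left(2 + i \sqrt{10}\right) = -30478 - \left(123 + \frac{123 i \sqrt{10}}{2}\right) = -30601 - \frac{123 i \sqrt{10}}{2}$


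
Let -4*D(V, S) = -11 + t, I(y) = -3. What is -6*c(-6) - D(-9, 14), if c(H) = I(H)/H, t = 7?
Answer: -4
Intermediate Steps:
c(H) = -3/H
D(V, S) = 1 (D(V, S) = -(-11 + 7)/4 = -¼*(-4) = 1)
-6*c(-6) - D(-9, 14) = -(-18)/(-6) - 1*1 = -(-18)*(-1)/6 - 1 = -6*½ - 1 = -3 - 1 = -4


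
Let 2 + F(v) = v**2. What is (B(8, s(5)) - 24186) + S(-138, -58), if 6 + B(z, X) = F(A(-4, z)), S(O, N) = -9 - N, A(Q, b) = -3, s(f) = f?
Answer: -24136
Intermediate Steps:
F(v) = -2 + v**2
B(z, X) = 1 (B(z, X) = -6 + (-2 + (-3)**2) = -6 + (-2 + 9) = -6 + 7 = 1)
(B(8, s(5)) - 24186) + S(-138, -58) = (1 - 24186) + (-9 - 1*(-58)) = -24185 + (-9 + 58) = -24185 + 49 = -24136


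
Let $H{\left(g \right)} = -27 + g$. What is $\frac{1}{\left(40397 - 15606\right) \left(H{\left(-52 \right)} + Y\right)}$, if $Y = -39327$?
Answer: $- \frac{1}{976914146} \approx -1.0236 \cdot 10^{-9}$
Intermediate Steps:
$\frac{1}{\left(40397 - 15606\right) \left(H{\left(-52 \right)} + Y\right)} = \frac{1}{\left(40397 - 15606\right) \left(\left(-27 - 52\right) - 39327\right)} = \frac{1}{24791 \left(-79 - 39327\right)} = \frac{1}{24791 \left(-39406\right)} = \frac{1}{-976914146} = - \frac{1}{976914146}$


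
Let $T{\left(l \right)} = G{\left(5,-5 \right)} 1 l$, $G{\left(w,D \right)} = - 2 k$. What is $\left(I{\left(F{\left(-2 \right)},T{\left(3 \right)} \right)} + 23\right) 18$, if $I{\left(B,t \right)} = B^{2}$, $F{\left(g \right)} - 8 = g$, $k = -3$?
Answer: $1062$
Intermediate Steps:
$F{\left(g \right)} = 8 + g$
$G{\left(w,D \right)} = 6$ ($G{\left(w,D \right)} = \left(-2\right) \left(-3\right) = 6$)
$T{\left(l \right)} = 6 l$ ($T{\left(l \right)} = 6 \cdot 1 l = 6 l$)
$\left(I{\left(F{\left(-2 \right)},T{\left(3 \right)} \right)} + 23\right) 18 = \left(\left(8 - 2\right)^{2} + 23\right) 18 = \left(6^{2} + 23\right) 18 = \left(36 + 23\right) 18 = 59 \cdot 18 = 1062$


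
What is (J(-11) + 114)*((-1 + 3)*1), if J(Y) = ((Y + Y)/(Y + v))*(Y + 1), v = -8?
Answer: 3892/19 ≈ 204.84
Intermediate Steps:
J(Y) = 2*Y*(1 + Y)/(-8 + Y) (J(Y) = ((Y + Y)/(Y - 8))*(Y + 1) = ((2*Y)/(-8 + Y))*(1 + Y) = (2*Y/(-8 + Y))*(1 + Y) = 2*Y*(1 + Y)/(-8 + Y))
(J(-11) + 114)*((-1 + 3)*1) = (2*(-11)*(1 - 11)/(-8 - 11) + 114)*((-1 + 3)*1) = (2*(-11)*(-10)/(-19) + 114)*(2*1) = (2*(-11)*(-1/19)*(-10) + 114)*2 = (-220/19 + 114)*2 = (1946/19)*2 = 3892/19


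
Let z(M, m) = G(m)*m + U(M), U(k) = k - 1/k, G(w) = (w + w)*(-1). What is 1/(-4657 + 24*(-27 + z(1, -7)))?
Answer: -1/7657 ≈ -0.00013060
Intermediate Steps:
G(w) = -2*w (G(w) = (2*w)*(-1) = -2*w)
U(k) = k - 1/k
z(M, m) = M - 1/M - 2*m² (z(M, m) = (-2*m)*m + (M - 1/M) = -2*m² + (M - 1/M) = M - 1/M - 2*m²)
1/(-4657 + 24*(-27 + z(1, -7))) = 1/(-4657 + 24*(-27 + (1 - 1/1 - 2*(-7)²))) = 1/(-4657 + 24*(-27 + (1 - 1*1 - 2*49))) = 1/(-4657 + 24*(-27 + (1 - 1 - 98))) = 1/(-4657 + 24*(-27 - 98)) = 1/(-4657 + 24*(-125)) = 1/(-4657 - 3000) = 1/(-7657) = -1/7657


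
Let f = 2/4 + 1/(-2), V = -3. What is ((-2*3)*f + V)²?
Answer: 9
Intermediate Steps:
f = 0 (f = 2*(¼) + 1*(-½) = ½ - ½ = 0)
((-2*3)*f + V)² = (-2*3*0 - 3)² = (-6*0 - 3)² = (0 - 3)² = (-3)² = 9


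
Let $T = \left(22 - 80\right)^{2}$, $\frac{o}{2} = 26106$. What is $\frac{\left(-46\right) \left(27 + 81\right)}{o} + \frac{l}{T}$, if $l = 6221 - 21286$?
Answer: $- \frac{66940511}{14636764} \approx -4.5734$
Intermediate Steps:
$o = 52212$ ($o = 2 \cdot 26106 = 52212$)
$l = -15065$
$T = 3364$ ($T = \left(-58\right)^{2} = 3364$)
$\frac{\left(-46\right) \left(27 + 81\right)}{o} + \frac{l}{T} = \frac{\left(-46\right) \left(27 + 81\right)}{52212} - \frac{15065}{3364} = \left(-46\right) 108 \cdot \frac{1}{52212} - \frac{15065}{3364} = \left(-4968\right) \frac{1}{52212} - \frac{15065}{3364} = - \frac{414}{4351} - \frac{15065}{3364} = - \frac{66940511}{14636764}$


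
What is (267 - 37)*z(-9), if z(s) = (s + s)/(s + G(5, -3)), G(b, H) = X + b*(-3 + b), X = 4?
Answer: -828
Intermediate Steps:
G(b, H) = 4 + b*(-3 + b)
z(s) = 2*s/(14 + s) (z(s) = (s + s)/(s + (4 + 5² - 3*5)) = (2*s)/(s + (4 + 25 - 15)) = (2*s)/(s + 14) = (2*s)/(14 + s) = 2*s/(14 + s))
(267 - 37)*z(-9) = (267 - 37)*(2*(-9)/(14 - 9)) = 230*(2*(-9)/5) = 230*(2*(-9)*(⅕)) = 230*(-18/5) = -828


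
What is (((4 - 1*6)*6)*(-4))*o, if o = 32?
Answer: 1536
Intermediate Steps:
(((4 - 1*6)*6)*(-4))*o = (((4 - 1*6)*6)*(-4))*32 = (((4 - 6)*6)*(-4))*32 = (-2*6*(-4))*32 = -12*(-4)*32 = 48*32 = 1536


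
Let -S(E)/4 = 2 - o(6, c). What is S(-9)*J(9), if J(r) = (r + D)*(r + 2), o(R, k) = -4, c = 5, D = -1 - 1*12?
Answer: 1056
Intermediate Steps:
D = -13 (D = -1 - 12 = -13)
J(r) = (-13 + r)*(2 + r) (J(r) = (r - 13)*(r + 2) = (-13 + r)*(2 + r))
S(E) = -24 (S(E) = -4*(2 - 1*(-4)) = -4*(2 + 4) = -4*6 = -24)
S(-9)*J(9) = -24*(-26 + 9² - 11*9) = -24*(-26 + 81 - 99) = -24*(-44) = 1056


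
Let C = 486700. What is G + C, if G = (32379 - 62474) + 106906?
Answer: 563511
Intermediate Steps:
G = 76811 (G = -30095 + 106906 = 76811)
G + C = 76811 + 486700 = 563511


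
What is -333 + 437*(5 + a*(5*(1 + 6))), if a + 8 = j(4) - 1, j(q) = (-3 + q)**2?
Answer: -120508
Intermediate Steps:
a = -8 (a = -8 + ((-3 + 4)**2 - 1) = -8 + (1**2 - 1) = -8 + (1 - 1) = -8 + 0 = -8)
-333 + 437*(5 + a*(5*(1 + 6))) = -333 + 437*(5 - 40*(1 + 6)) = -333 + 437*(5 - 40*7) = -333 + 437*(5 - 8*35) = -333 + 437*(5 - 280) = -333 + 437*(-275) = -333 - 120175 = -120508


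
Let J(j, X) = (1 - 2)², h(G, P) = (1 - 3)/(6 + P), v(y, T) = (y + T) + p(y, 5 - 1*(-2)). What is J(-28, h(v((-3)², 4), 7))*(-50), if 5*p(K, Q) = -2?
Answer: -50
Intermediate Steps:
p(K, Q) = -⅖ (p(K, Q) = (⅕)*(-2) = -⅖)
v(y, T) = -⅖ + T + y (v(y, T) = (y + T) - ⅖ = (T + y) - ⅖ = -⅖ + T + y)
h(G, P) = -2/(6 + P)
J(j, X) = 1 (J(j, X) = (-1)² = 1)
J(-28, h(v((-3)², 4), 7))*(-50) = 1*(-50) = -50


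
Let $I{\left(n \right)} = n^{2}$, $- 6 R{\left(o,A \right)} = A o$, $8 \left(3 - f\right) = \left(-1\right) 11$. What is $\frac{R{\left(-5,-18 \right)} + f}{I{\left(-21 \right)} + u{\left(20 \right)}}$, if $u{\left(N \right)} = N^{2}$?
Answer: $- \frac{85}{6728} \approx -0.012634$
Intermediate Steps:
$f = \frac{35}{8}$ ($f = 3 - \frac{\left(-1\right) 11}{8} = 3 - - \frac{11}{8} = 3 + \frac{11}{8} = \frac{35}{8} \approx 4.375$)
$R{\left(o,A \right)} = - \frac{A o}{6}$
$\frac{R{\left(-5,-18 \right)} + f}{I{\left(-21 \right)} + u{\left(20 \right)}} = \frac{\left(- \frac{1}{6}\right) \left(-18\right) \left(-5\right) + \frac{35}{8}}{\left(-21\right)^{2} + 20^{2}} = \frac{-15 + \frac{35}{8}}{441 + 400} = - \frac{85}{8 \cdot 841} = \left(- \frac{85}{8}\right) \frac{1}{841} = - \frac{85}{6728}$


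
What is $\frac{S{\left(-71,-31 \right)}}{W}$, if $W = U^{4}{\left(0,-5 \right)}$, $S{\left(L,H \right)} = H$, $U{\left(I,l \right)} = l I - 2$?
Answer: $- \frac{31}{16} \approx -1.9375$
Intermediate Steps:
$U{\left(I,l \right)} = -2 + I l$ ($U{\left(I,l \right)} = I l - 2 = -2 + I l$)
$W = 16$ ($W = \left(-2 + 0 \left(-5\right)\right)^{4} = \left(-2 + 0\right)^{4} = \left(-2\right)^{4} = 16$)
$\frac{S{\left(-71,-31 \right)}}{W} = - \frac{31}{16}$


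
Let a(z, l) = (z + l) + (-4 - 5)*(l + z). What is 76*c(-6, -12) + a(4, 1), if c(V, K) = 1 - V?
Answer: 492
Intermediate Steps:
a(z, l) = -8*l - 8*z (a(z, l) = (l + z) - 9*(l + z) = (l + z) + (-9*l - 9*z) = -8*l - 8*z)
76*c(-6, -12) + a(4, 1) = 76*(1 - 1*(-6)) + (-8*1 - 8*4) = 76*(1 + 6) + (-8 - 32) = 76*7 - 40 = 532 - 40 = 492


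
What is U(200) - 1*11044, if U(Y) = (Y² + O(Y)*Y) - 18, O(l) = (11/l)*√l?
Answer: 28938 + 110*√2 ≈ 29094.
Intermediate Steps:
O(l) = 11/√l
U(Y) = -18 + Y² + 11*√Y (U(Y) = (Y² + (11/√Y)*Y) - 18 = (Y² + 11*√Y) - 18 = -18 + Y² + 11*√Y)
U(200) - 1*11044 = (-18 + 200² + 11*√200) - 1*11044 = (-18 + 40000 + 11*(10*√2)) - 11044 = (-18 + 40000 + 110*√2) - 11044 = (39982 + 110*√2) - 11044 = 28938 + 110*√2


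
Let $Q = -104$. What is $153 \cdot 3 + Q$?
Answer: $355$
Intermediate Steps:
$153 \cdot 3 + Q = 153 \cdot 3 - 104 = 459 - 104 = 355$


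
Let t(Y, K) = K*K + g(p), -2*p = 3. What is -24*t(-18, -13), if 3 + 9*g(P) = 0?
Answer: -4048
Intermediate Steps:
p = -3/2 (p = -1/2*3 = -3/2 ≈ -1.5000)
g(P) = -1/3 (g(P) = -1/3 + (1/9)*0 = -1/3 + 0 = -1/3)
t(Y, K) = -1/3 + K**2 (t(Y, K) = K*K - 1/3 = K**2 - 1/3 = -1/3 + K**2)
-24*t(-18, -13) = -24*(-1/3 + (-13)**2) = -24*(-1/3 + 169) = -24*506/3 = -4048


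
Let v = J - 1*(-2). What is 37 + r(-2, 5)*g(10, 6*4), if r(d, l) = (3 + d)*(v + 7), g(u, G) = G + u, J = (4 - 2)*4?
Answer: 615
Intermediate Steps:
J = 8 (J = 2*4 = 8)
v = 10 (v = 8 - 1*(-2) = 8 + 2 = 10)
r(d, l) = 51 + 17*d (r(d, l) = (3 + d)*(10 + 7) = (3 + d)*17 = 51 + 17*d)
37 + r(-2, 5)*g(10, 6*4) = 37 + (51 + 17*(-2))*(6*4 + 10) = 37 + (51 - 34)*(24 + 10) = 37 + 17*34 = 37 + 578 = 615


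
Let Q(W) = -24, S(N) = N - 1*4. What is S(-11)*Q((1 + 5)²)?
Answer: 360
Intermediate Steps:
S(N) = -4 + N (S(N) = N - 4 = -4 + N)
S(-11)*Q((1 + 5)²) = (-4 - 11)*(-24) = -15*(-24) = 360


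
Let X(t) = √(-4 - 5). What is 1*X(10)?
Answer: 3*I ≈ 3.0*I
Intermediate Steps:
X(t) = 3*I (X(t) = √(-9) = 3*I)
1*X(10) = 1*(3*I) = 3*I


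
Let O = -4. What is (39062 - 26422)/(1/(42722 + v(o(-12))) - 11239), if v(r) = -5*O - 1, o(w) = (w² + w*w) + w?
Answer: -270123120/240183049 ≈ -1.1247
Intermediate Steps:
o(w) = w + 2*w² (o(w) = (w² + w²) + w = 2*w² + w = w + 2*w²)
v(r) = 19 (v(r) = -5*(-4) - 1 = 20 - 1 = 19)
(39062 - 26422)/(1/(42722 + v(o(-12))) - 11239) = (39062 - 26422)/(1/(42722 + 19) - 11239) = 12640/(1/42741 - 11239) = 12640/(-480366098/42741) = 12640*(-42741/480366098) = -270123120/240183049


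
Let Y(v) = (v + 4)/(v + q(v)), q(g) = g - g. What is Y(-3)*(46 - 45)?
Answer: -1/3 ≈ -0.33333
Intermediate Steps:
q(g) = 0
Y(v) = (4 + v)/v (Y(v) = (v + 4)/(v + 0) = (4 + v)/v)
Y(-3)*(46 - 45) = ((4 - 3)/(-3))*(46 - 45) = -1/3*1*1 = -1/3*1 = -1/3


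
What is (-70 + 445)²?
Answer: 140625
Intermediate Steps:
(-70 + 445)² = 375² = 140625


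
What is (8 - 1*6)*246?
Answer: 492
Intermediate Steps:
(8 - 1*6)*246 = (8 - 6)*246 = 2*246 = 492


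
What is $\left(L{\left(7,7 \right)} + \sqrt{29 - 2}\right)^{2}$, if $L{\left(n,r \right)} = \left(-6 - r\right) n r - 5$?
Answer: $412191 - 3852 \sqrt{3} \approx 4.0552 \cdot 10^{5}$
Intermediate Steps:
$L{\left(n,r \right)} = -5 + n r \left(-6 - r\right)$ ($L{\left(n,r \right)} = n \left(-6 - r\right) r - 5 = n r \left(-6 - r\right) - 5 = -5 + n r \left(-6 - r\right)$)
$\left(L{\left(7,7 \right)} + \sqrt{29 - 2}\right)^{2} = \left(\left(-5 - 7 \cdot 7^{2} - 42 \cdot 7\right) + \sqrt{29 - 2}\right)^{2} = \left(\left(-5 - 7 \cdot 49 - 294\right) + \sqrt{27}\right)^{2} = \left(\left(-5 - 343 - 294\right) + 3 \sqrt{3}\right)^{2} = \left(-642 + 3 \sqrt{3}\right)^{2}$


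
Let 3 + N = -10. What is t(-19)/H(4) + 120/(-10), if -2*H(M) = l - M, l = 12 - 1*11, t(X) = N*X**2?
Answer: -9422/3 ≈ -3140.7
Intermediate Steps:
N = -13 (N = -3 - 10 = -13)
t(X) = -13*X**2
l = 1 (l = 12 - 11 = 1)
H(M) = -1/2 + M/2 (H(M) = -(1 - M)/2 = -1/2 + M/2)
t(-19)/H(4) + 120/(-10) = (-13*(-19)**2)/(-1/2 + (1/2)*4) + 120/(-10) = (-13*361)/(-1/2 + 2) + 120*(-1/10) = -4693/3/2 - 12 = -4693*2/3 - 12 = -9386/3 - 12 = -9422/3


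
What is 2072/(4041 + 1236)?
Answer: 2072/5277 ≈ 0.39265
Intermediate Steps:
2072/(4041 + 1236) = 2072/5277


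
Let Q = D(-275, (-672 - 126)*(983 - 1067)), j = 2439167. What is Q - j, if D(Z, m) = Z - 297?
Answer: -2439739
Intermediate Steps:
D(Z, m) = -297 + Z
Q = -572 (Q = -297 - 275 = -572)
Q - j = -572 - 1*2439167 = -572 - 2439167 = -2439739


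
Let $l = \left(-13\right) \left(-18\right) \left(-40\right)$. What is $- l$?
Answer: $9360$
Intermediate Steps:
$l = -9360$ ($l = 234 \left(-40\right) = -9360$)
$- l = \left(-1\right) \left(-9360\right) = 9360$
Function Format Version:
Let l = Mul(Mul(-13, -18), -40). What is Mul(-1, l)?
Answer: 9360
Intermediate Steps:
l = -9360 (l = Mul(234, -40) = -9360)
Mul(-1, l) = Mul(-1, -9360) = 9360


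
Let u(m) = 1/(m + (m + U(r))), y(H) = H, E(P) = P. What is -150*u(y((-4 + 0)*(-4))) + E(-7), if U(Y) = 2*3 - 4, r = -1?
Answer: -194/17 ≈ -11.412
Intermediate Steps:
U(Y) = 2 (U(Y) = 6 - 4 = 2)
u(m) = 1/(2 + 2*m) (u(m) = 1/(m + (m + 2)) = 1/(m + (2 + m)) = 1/(2 + 2*m))
-150*u(y((-4 + 0)*(-4))) + E(-7) = -75/(1 + (-4 + 0)*(-4)) - 7 = -75/(1 - 4*(-4)) - 7 = -75/(1 + 16) - 7 = -75/17 - 7 = -194/17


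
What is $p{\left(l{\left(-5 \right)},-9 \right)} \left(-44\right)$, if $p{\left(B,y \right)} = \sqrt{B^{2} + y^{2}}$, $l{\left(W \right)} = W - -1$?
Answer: $- 44 \sqrt{97} \approx -433.35$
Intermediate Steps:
$l{\left(W \right)} = 1 + W$ ($l{\left(W \right)} = W + 1 = 1 + W$)
$p{\left(l{\left(-5 \right)},-9 \right)} \left(-44\right) = \sqrt{\left(1 - 5\right)^{2} + \left(-9\right)^{2}} \left(-44\right) = \sqrt{\left(-4\right)^{2} + 81} \left(-44\right) = \sqrt{16 + 81} \left(-44\right) = \sqrt{97} \left(-44\right) = - 44 \sqrt{97}$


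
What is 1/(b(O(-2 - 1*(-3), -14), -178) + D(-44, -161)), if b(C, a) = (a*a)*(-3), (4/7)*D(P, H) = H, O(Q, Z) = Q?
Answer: -4/381335 ≈ -1.0489e-5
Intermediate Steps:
D(P, H) = 7*H/4
b(C, a) = -3*a² (b(C, a) = a²*(-3) = -3*a²)
1/(b(O(-2 - 1*(-3), -14), -178) + D(-44, -161)) = 1/(-3*(-178)² + (7/4)*(-161)) = 1/(-3*31684 - 1127/4) = 1/(-95052 - 1127/4) = 1/(-381335/4) = -4/381335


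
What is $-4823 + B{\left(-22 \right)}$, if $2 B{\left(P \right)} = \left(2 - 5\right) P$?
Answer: $-4790$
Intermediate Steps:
$B{\left(P \right)} = - \frac{3 P}{2}$ ($B{\left(P \right)} = \frac{\left(2 - 5\right) P}{2} = \frac{\left(-3\right) P}{2} = - \frac{3 P}{2}$)
$-4823 + B{\left(-22 \right)} = -4823 - -33 = -4823 + 33 = -4790$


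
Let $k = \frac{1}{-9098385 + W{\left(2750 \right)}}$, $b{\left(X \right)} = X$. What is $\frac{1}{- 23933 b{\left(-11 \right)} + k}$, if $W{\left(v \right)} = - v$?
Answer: $\frac{9101135}{2395992103504} \approx 3.7985 \cdot 10^{-6}$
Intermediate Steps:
$k = - \frac{1}{9101135}$ ($k = \frac{1}{-9098385 - 2750} = \frac{1}{-9101135} = - \frac{1}{9101135} \approx -1.0988 \cdot 10^{-7}$)
$\frac{1}{- 23933 b{\left(-11 \right)} + k} = \frac{1}{\left(-23933\right) \left(-11\right) - \frac{1}{9101135}} = \frac{1}{263263 - \frac{1}{9101135}} = \frac{1}{\frac{2395992103504}{9101135}} = \frac{9101135}{2395992103504}$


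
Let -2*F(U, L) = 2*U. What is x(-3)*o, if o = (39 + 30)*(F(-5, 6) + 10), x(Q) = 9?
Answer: 9315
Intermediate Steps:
F(U, L) = -U
o = 1035 (o = (39 + 30)*(-1*(-5) + 10) = 69*(5 + 10) = 69*15 = 1035)
x(-3)*o = 9*1035 = 9315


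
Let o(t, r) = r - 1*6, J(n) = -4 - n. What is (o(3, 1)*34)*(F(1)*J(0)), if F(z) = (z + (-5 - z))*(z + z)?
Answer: -6800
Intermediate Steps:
o(t, r) = -6 + r (o(t, r) = r - 6 = -6 + r)
F(z) = -10*z
(o(3, 1)*34)*(F(1)*J(0)) = ((-6 + 1)*34)*((-10*1)*(-4 - 1*0)) = (-5*34)*(-10*(-4 + 0)) = -(-1700)*(-4) = -170*40 = -6800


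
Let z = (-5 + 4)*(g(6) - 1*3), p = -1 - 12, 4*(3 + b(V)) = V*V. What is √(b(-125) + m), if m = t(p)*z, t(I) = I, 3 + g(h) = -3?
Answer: √15145/2 ≈ 61.533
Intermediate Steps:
g(h) = -6 (g(h) = -3 - 3 = -6)
b(V) = -3 + V²/4 (b(V) = -3 + (V*V)/4 = -3 + V²/4)
p = -13
z = 9 (z = (-5 + 4)*(-6 - 1*3) = -(-6 - 3) = -1*(-9) = 9)
m = -117 (m = -13*9 = -117)
√(b(-125) + m) = √((-3 + (¼)*(-125)²) - 117) = √((-3 + (¼)*15625) - 117) = √((-3 + 15625/4) - 117) = √(15613/4 - 117) = √(15145/4) = √15145/2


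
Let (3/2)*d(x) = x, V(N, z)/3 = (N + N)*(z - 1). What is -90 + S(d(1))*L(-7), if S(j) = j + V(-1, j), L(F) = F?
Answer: -326/3 ≈ -108.67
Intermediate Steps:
V(N, z) = 6*N*(-1 + z) (V(N, z) = 3*((N + N)*(z - 1)) = 3*((2*N)*(-1 + z)) = 3*(2*N*(-1 + z)) = 6*N*(-1 + z))
d(x) = 2*x/3
S(j) = 6 - 5*j (S(j) = j + 6*(-1)*(-1 + j) = j + (6 - 6*j) = 6 - 5*j)
-90 + S(d(1))*L(-7) = -90 + (6 - 10/3)*(-7) = -90 + (8/3)*(-7) = -90 - 56/3 = -326/3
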